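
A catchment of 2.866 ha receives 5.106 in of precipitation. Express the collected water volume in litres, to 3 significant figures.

Depth: 5.106 in × 25.4 = 129.6924 mm.
Area: 2.866 ha = 28660 m².
1 mm over 1 m² is 1 L, so volume = 129.6924 × 28660 = 3716984.2 L ≈ 3720000 L.

3720000 litres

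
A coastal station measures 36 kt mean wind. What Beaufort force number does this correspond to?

36 kt lies in the Beaufort 8 band (gale, 34–40 kt).

Beaufort force 8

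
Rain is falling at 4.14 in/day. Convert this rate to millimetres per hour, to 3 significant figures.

4.14 in/day × 25.4 mm/in × 0.0416667 day/hour = 4.38 mm/hour.

4.38 mm/hour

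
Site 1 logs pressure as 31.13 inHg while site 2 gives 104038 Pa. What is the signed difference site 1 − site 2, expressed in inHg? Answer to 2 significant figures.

0.41 inHg

site 2: 104038 Pa = 30.7224 inHg.
Difference: 31.1300 − 30.7224 = 0.41 inHg.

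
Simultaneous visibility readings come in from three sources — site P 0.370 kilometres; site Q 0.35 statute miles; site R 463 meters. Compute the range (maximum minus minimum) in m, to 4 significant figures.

193.3 m

site P: 0.370 km = 370.000 m.
site Q: 0.35 SM = 563.270 m.
Spread: 563.270 − 370.000 = 193.3 m.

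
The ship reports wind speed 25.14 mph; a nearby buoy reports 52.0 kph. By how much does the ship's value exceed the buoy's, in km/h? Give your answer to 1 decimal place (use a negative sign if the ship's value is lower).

-11.5 km/h

the ship: 25.14 mph = 40.459 km/h.
Difference: 40.459 − 52.000 = -11.5 km/h.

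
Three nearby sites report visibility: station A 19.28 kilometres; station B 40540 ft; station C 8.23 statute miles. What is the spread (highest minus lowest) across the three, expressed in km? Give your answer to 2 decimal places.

station B: 40540 ft = 12.3566 km.
station C: 8.23 SM = 13.2449 km.
Spread: 19.2800 − 12.3566 = 6.92 km.

6.92 km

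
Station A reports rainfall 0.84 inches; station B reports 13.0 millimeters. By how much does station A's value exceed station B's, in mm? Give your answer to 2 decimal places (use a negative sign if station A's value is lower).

station A: 0.84 in = 21.3360 mm.
Difference: 21.3360 − 13.0000 = 8.34 mm.

8.34 mm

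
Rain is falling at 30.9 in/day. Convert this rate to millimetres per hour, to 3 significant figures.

30.9 in/day × 25.4 mm/in × 0.0416667 day/hour = 32.7 mm/hour.

32.7 mm/hour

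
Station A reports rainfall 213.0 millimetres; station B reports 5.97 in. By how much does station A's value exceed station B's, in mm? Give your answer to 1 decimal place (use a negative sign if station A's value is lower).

station B: 5.97 in = 151.638 mm.
Difference: 213.000 − 151.638 = 61.4 mm.

61.4 mm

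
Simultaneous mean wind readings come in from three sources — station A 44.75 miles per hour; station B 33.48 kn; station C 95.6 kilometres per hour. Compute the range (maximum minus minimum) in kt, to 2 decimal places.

station A: 44.75 mph = 38.8867 kt.
station C: 95.6 km/h = 51.6199 kt.
Spread: 51.6199 − 33.4800 = 18.14 kt.

18.14 kt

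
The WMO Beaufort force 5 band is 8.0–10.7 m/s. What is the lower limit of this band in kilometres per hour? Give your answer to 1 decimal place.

28.8 km/h

8.0–10.7 m/s × 3.6 = 28.8–38.5 km/h.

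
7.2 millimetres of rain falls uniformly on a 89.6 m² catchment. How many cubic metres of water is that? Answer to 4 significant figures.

1 mm over 1 m² is 1 L, so volume = 7.2 × 89.6 = 645.12 L = 0.6451 m³.

0.6451 cubic metres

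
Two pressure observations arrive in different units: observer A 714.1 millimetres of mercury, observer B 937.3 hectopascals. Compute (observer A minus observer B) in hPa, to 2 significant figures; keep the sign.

observer A: 714.1 mmHg = 952.06 hPa.
Difference: 952.06 − 937.30 = 15 hPa.

15 hPa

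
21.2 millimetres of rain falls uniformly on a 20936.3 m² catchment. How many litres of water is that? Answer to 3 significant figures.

444000 litres

1 mm over 1 m² is 1 L, so volume = 21.2 × 20936.3 = 443849.56 L ≈ 444000 L.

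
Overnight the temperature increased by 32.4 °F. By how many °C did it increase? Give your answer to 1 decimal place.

For a temperature change the 32° offset cancels: Δ°C = 32.4 × 0.5556 = 18.0 °C.

18.0 °C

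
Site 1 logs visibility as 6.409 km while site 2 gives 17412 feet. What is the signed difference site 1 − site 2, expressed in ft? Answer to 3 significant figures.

site 1: 6.409 km = 21026.90 ft.
Difference: 21026.90 − 17412.00 = 3610 ft.

3610 ft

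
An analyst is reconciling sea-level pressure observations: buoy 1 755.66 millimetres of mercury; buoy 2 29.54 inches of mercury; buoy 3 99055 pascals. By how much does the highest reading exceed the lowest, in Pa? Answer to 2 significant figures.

buoy 1: 755.66 mmHg = 100746.40 Pa.
buoy 2: 29.54 inHg = 100033.93 Pa.
Spread: 100746.40 − 99055.00 = 1700 Pa.

1700 Pa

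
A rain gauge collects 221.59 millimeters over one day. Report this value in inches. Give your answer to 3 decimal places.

1 mm = 0.0393701 in, so 221.59 × 0.0393701 = 8.724 in.

8.724 in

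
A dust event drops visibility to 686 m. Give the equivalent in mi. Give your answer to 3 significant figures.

1 m = 0.000621371 SM, so 686 × 0.000621371 = 0.426 SM.

0.426 SM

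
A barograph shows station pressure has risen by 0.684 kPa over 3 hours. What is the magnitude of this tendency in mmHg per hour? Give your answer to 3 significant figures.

1.71 mmHg per hour

0.684 kPa / 3 h × 7.50062 mmHg/kPa = 1.71 mmHg/h.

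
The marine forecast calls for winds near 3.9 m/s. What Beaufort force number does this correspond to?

3.9 m/s lies in the Beaufort 3 band (gentle breeze, 3.4–5.4 m/s).

Beaufort force 3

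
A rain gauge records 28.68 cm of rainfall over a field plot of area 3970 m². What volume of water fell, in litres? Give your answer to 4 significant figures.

1139000 litres

Depth: 28.68 cm × 10 = 286.8 mm.
1 mm over 1 m² is 1 L, so volume = 286.8 × 3970 = 1138596 L ≈ 1139000 L.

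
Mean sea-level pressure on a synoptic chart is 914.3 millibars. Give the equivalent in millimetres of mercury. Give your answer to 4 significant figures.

685.8 mmHg

1 mb = 0.750062 mmHg, so 914.3 × 0.750062 = 685.8 mmHg.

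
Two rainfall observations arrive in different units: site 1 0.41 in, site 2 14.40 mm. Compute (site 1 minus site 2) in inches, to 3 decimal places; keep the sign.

site 2: 14.40 mm = 0.56693 in.
Difference: 0.41000 − 0.56693 = -0.157 in.

-0.157 in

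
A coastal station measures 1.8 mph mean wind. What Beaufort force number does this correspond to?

1.8 mph = 0.8 m/s, which is Beaufort 1 (light air, 0.3–1.5 m/s).

Beaufort force 1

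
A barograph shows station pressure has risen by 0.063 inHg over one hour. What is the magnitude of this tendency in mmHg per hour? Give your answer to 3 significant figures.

0.063 inHg / 1 h × 25.4 mmHg/inHg = 1.60 mmHg/h.

1.60 mmHg per hour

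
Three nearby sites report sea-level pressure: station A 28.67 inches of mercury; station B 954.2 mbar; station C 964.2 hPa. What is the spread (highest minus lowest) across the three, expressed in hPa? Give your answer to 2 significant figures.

station A: 28.67 inHg = 970.88 hPa.
station B: 954.2 mb = 954.20 hPa.
Spread: 970.88 − 954.20 = 17 hPa.

17 hPa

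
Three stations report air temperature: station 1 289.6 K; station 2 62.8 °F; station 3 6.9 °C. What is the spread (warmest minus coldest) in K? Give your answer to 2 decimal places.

station 1: 289.6 K = 16.450 °C.
station 2: 62.8 °F = 17.111 °C.
Spread: 17.111 − 6.900 = 10.211 °C.

10.21 K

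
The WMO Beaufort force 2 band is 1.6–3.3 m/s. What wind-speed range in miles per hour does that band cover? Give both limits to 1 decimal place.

1.6–3.3 m/s × 2.237 = 3.6–7.4 mph.

3.6 to 7.4 mph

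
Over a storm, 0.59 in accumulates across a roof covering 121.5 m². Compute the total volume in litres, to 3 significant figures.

Depth: 0.59 in × 25.4 = 14.986 mm.
1 mm over 1 m² is 1 L, so volume = 14.986 × 121.5 = 1820.799 L ≈ 1820 L.

1820 litres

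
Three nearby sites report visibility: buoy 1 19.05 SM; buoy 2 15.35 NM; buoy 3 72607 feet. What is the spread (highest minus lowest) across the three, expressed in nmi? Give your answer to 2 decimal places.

buoy 1: 19.05 SM = 16.5540 nmi.
buoy 3: 72607 ft = 11.9496 nmi.
Spread: 16.5540 − 11.9496 = 4.60 nmi.

4.60 nmi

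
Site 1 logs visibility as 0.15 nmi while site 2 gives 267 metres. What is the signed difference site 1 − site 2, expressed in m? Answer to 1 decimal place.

site 1: 0.15 nmi = 277.800 m.
Difference: 277.800 − 267.000 = 10.8 m.

10.8 m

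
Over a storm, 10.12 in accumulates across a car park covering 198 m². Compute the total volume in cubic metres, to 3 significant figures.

50.9 cubic metres

Depth: 10.12 in × 25.4 = 257.048 mm.
1 mm over 1 m² is 1 L, so volume = 257.048 × 198 = 50895.504 L = 50.9 m³.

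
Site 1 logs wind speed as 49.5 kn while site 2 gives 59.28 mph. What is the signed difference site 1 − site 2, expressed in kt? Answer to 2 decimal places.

site 2: 59.28 mph = 51.5129 kt.
Difference: 49.5000 − 51.5129 = -2.01 kt.

-2.01 kt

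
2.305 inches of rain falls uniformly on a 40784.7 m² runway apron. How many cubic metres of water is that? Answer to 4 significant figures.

2388 cubic metres

Depth: 2.305 in × 25.4 = 58.547 mm.
1 mm over 1 m² is 1 L, so volume = 58.547 × 40784.7 = 2387821.8 L = 2388 m³.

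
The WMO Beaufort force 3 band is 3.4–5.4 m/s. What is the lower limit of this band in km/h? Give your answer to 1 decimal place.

12.2 km/h

3.4–5.4 m/s × 3.6 = 12.2–19.4 km/h.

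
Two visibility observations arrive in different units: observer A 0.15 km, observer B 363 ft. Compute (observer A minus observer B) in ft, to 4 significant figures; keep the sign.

observer A: 0.15 km = 492.126 ft.
Difference: 492.126 − 363.000 = 129.1 ft.

129.1 ft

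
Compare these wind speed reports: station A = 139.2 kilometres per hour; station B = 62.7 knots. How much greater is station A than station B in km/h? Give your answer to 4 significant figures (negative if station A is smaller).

station B: 62.7 kt = 116.1204 km/h.
Difference: 139.2000 − 116.1204 = 23.08 km/h.

23.08 km/h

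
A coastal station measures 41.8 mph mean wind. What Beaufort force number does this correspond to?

Beaufort force 8

41.8 mph = 18.7 m/s, which is Beaufort 8 (gale, 17.2–20.7 m/s).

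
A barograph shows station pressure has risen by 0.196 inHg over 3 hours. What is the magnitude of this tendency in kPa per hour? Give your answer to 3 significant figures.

0.221 kPa per hour

0.196 inHg / 3 h × 3.38639 kPa/inHg = 0.221 kPa/h.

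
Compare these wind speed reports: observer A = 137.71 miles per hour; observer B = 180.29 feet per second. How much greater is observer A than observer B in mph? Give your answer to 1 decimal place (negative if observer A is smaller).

14.8 mph

observer B: 180.29 ft/s = 122.925 mph.
Difference: 137.710 − 122.925 = 14.8 mph.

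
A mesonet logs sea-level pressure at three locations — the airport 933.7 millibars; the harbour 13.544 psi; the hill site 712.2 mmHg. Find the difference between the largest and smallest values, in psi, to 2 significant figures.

the airport: 933.7 mb = 13.5422 psi.
the hill site: 712.2 mmHg = 13.7717 psi.
Spread: 13.7717 − 13.5422 = 0.23 psi.

0.23 psi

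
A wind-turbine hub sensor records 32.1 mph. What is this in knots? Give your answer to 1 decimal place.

1 mph = 0.868976 kt, so 32.1 × 0.868976 = 27.9 kt.

27.9 kt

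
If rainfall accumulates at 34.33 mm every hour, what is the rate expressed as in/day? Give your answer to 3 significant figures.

32.4 in/day

34.33 mm/hour × 0.0393701 in/mm × 24 hour/day = 32.4 in/day.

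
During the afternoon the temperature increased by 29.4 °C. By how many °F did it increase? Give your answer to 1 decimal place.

52.9 °F

A change of 1 °C equals a change of 1.8 °F: Δ°F = 29.4 × 1.8 = 52.9 °F.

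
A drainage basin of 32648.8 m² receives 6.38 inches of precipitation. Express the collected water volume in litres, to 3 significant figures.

Depth: 6.38 in × 25.4 = 162.052 mm.
1 mm over 1 m² is 1 L, so volume = 162.052 × 32648.8 = 5290803.3 L ≈ 5290000 L.

5290000 litres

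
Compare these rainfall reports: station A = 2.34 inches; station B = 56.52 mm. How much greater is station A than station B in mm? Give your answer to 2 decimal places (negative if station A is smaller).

station A: 2.34 in = 59.4360 mm.
Difference: 59.4360 − 56.5200 = 2.92 mm.

2.92 mm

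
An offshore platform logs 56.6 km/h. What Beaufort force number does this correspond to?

56.6 km/h = 15.7 m/s, which is Beaufort 7 (near gale, 13.9–17.1 m/s).

Beaufort force 7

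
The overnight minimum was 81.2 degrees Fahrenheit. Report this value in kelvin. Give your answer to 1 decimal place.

First to °C: 27.33 °C.
Then to K: 300.5 K.

300.5 K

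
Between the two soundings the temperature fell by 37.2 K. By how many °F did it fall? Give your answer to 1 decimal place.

67.0 °F

Converting a difference, only the 9/5 scale factor applies: Δ°F = 37.2 × 1.8 = 67.0 °F.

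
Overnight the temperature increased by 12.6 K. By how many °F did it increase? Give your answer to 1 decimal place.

22.7 °F

A change of 1 °C equals a change of 1.8 °F: Δ°F = 12.6 × 1.8 = 22.7 °F.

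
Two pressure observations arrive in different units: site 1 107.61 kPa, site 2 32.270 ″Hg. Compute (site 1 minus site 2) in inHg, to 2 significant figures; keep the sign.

-0.49 inHg

site 1: 107.61 kPa = 31.7772 inHg.
Difference: 31.7772 − 32.2700 = -0.49 inHg.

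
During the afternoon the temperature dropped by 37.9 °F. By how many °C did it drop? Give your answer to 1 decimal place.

Converting a difference, only the 9/5 scale factor applies: Δ°C = 37.9 × 0.5556 = 21.1 °C.

21.1 °C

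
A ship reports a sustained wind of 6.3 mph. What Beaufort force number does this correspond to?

6.3 mph = 2.8 m/s, which is Beaufort 2 (light breeze, 1.6–3.3 m/s).

Beaufort force 2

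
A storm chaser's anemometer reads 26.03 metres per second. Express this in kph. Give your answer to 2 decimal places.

93.71 km/h

1 m/s = 3.6 km/h, so 26.03 × 3.6 = 93.71 km/h.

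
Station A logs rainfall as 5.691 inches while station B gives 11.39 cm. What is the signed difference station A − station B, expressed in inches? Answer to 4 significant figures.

1.207 in

station B: 11.39 cm = 4.48425 in.
Difference: 5.69100 − 4.48425 = 1.207 in.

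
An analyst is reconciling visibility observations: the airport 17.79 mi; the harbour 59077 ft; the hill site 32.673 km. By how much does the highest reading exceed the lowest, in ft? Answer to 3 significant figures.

48100 ft

the airport: 17.79 SM = 93931.20 ft.
the hill site: 32.673 km = 107194.88 ft.
Spread: 107194.88 − 59077.00 = 48100 ft.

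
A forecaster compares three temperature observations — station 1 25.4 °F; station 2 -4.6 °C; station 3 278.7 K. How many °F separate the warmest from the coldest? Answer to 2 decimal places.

station 1: 25.4 °F = -3.667 °C.
station 3: 278.7 K = 5.550 °C.
Spread: 5.550 − (-4.600) = 10.150 °C = 18.27 °F.

18.27 °F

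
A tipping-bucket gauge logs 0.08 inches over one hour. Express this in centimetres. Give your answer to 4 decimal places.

0.2032 cm

1 in = 2.54 cm, so 0.08 × 2.54 = 0.2032 cm.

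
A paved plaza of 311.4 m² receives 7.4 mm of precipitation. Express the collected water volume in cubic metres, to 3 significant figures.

2.30 cubic metres

1 mm over 1 m² is 1 L, so volume = 7.4 × 311.4 = 2304.36 L = 2.30 m³.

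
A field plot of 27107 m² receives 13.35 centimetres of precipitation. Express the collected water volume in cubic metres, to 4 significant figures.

3619 cubic metres

Depth: 13.35 cm × 10 = 133.5 mm.
1 mm over 1 m² is 1 L, so volume = 133.5 × 27107 = 3618784.5 L = 3619 m³.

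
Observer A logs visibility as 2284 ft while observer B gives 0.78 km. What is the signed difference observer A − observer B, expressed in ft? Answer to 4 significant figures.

observer B: 0.78 km = 2559.055 ft.
Difference: 2284.000 − 2559.055 = -275.1 ft.

-275.1 ft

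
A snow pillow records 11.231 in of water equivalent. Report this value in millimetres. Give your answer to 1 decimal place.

285.3 mm

1 in = 25.4 mm, so 11.231 × 25.4 = 285.3 mm.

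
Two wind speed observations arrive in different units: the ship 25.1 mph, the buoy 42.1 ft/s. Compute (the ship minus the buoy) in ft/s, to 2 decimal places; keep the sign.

the ship: 25.1 mph = 36.8133 ft/s.
Difference: 36.8133 − 42.1000 = -5.29 ft/s.

-5.29 ft/s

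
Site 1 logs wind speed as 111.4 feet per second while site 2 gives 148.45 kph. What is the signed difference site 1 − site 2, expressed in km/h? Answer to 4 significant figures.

-26.21 km/h

site 1: 111.4 ft/s = 122.2370 km/h.
Difference: 122.2370 − 148.4500 = -26.21 km/h.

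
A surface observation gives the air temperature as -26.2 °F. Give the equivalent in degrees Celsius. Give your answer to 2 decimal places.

-32.33 °C

°C = (°F − 32) × 5/9 = (-26.2 − 32) / 1.8 = -32.33 °C.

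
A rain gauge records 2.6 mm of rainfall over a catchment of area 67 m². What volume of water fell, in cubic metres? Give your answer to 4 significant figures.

0.1742 cubic metres

1 mm over 1 m² is 1 L, so volume = 2.6 × 67 = 174.2 L = 0.1742 m³.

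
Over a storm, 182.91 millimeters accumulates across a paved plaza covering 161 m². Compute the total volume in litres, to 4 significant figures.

29450 litres

1 mm over 1 m² is 1 L, so volume = 182.91 × 161 = 29448.51 L ≈ 29450 L.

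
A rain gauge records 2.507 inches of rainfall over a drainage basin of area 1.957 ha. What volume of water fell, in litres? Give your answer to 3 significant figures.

Depth: 2.507 in × 25.4 = 63.6778 mm.
Area: 1.957 ha = 19570 m².
1 mm over 1 m² is 1 L, so volume = 63.6778 × 19570 = 1246174.5 L ≈ 1250000 L.

1250000 litres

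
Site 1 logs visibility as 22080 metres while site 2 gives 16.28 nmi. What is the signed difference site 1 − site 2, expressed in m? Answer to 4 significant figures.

site 2: 16.28 nmi = 30150.56 m.
Difference: 22080.00 − 30150.56 = -8071 m.

-8071 m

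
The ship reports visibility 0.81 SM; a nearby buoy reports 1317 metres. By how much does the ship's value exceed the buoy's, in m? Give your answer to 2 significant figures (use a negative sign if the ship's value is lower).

the ship: 0.81 SM = 1303.57 m.
Difference: 1303.57 − 1317.00 = -13 m.

-13 m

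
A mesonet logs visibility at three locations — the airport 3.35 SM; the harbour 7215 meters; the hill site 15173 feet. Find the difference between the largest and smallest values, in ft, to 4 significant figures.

the airport: 3.35 SM = 17688.00 ft.
the harbour: 7215 m = 23671.26 ft.
Spread: 23671.26 − 15173.00 = 8498 ft.

8498 ft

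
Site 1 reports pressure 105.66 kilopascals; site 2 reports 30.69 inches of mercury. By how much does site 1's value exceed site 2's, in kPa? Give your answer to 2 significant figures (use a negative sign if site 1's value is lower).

1.7 kPa

site 2: 30.69 inHg = 103.928 kPa.
Difference: 105.660 − 103.928 = 1.7 kPa.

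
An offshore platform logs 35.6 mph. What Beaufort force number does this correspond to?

Beaufort force 7

35.6 mph = 15.9 m/s, which is Beaufort 7 (near gale, 13.9–17.1 m/s).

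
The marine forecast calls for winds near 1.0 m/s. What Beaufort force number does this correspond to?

1.0 m/s lies in the Beaufort 1 band (light air, 0.3–1.5 m/s).

Beaufort force 1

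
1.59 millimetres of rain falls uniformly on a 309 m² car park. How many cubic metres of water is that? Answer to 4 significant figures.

0.4913 cubic metres

1 mm over 1 m² is 1 L, so volume = 1.59 × 309 = 491.31 L = 0.4913 m³.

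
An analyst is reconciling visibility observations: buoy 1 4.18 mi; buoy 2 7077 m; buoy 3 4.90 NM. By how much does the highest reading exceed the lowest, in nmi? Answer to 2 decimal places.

buoy 1: 4.18 SM = 3.6323 nmi.
buoy 2: 7077 m = 3.8213 nmi.
Spread: 4.9000 − 3.6323 = 1.27 nmi.

1.27 nmi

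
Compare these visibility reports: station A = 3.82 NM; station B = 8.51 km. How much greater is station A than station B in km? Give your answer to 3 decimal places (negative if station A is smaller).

-1.435 km

station A: 3.82 nmi = 7.07464 km.
Difference: 7.07464 − 8.51000 = -1.435 km.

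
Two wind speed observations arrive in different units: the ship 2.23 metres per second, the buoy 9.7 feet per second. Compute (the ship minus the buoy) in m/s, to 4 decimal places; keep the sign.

the buoy: 9.7 ft/s = 2.956560 m/s.
Difference: 2.230000 − 2.956560 = -0.7266 m/s.

-0.7266 m/s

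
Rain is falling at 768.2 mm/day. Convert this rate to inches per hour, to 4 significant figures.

768.2 mm/day × 0.0393701 in/mm × 0.0416667 day/hour = 1.260 in/hour.

1.260 in/hour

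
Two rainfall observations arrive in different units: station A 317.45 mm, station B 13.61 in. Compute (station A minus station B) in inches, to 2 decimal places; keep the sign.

-1.11 in

station A: 317.45 mm = 12.4980 in.
Difference: 12.4980 − 13.6100 = -1.11 in.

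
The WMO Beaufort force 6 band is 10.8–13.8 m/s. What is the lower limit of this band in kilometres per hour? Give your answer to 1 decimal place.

10.8–13.8 m/s × 3.6 = 38.9–49.7 km/h.

38.9 km/h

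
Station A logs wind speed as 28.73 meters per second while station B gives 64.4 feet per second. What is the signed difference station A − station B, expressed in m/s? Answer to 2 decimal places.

9.10 m/s

station B: 64.4 ft/s = 19.6291 m/s.
Difference: 28.7300 − 19.6291 = 9.10 m/s.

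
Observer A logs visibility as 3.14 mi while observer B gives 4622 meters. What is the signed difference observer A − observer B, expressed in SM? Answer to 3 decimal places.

0.268 SM

observer B: 4622 m = 2.87198 SM.
Difference: 3.14000 − 2.87198 = 0.268 SM.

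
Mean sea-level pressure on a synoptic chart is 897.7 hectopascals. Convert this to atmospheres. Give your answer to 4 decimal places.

0.8860 atm

1 hPa = 0.000986923 atm, so 897.7 × 0.000986923 = 0.8860 atm.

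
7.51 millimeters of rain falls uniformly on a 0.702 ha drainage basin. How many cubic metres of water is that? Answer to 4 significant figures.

Area: 0.702 ha = 7020 m².
1 mm over 1 m² is 1 L, so volume = 7.51 × 7020 = 52720.2 L = 52.72 m³.

52.72 cubic metres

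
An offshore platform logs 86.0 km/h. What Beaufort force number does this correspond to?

86.0 km/h = 23.9 m/s, which is Beaufort 9 (strong gale, 20.8–24.4 m/s).

Beaufort force 9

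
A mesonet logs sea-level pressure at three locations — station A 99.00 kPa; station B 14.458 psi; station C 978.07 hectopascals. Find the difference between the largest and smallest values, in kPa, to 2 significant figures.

station B: 14.458 psi = 99.684 kPa.
station C: 978.07 hPa = 97.807 kPa.
Spread: 99.684 − 97.807 = 1.9 kPa.

1.9 kPa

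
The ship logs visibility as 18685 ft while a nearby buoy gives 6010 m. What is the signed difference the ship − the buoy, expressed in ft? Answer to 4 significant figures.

the buoy: 6010 m = 19717.85 ft.
Difference: 18685.00 − 19717.85 = -1033 ft.

-1033 ft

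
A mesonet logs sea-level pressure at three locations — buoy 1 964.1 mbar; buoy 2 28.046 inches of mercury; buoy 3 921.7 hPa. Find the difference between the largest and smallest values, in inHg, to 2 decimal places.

1.25 inHg

buoy 1: 964.1 mb = 28.4699 inHg.
buoy 3: 921.7 hPa = 27.2178 inHg.
Spread: 28.4699 − 27.2178 = 1.25 inHg.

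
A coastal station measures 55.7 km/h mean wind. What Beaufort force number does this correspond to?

55.7 km/h = 15.5 m/s, which is Beaufort 7 (near gale, 13.9–17.1 m/s).

Beaufort force 7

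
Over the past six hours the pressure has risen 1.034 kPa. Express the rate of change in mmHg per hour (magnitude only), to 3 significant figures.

1.034 kPa / 6 h × 7.50062 mmHg/kPa = 1.29 mmHg/h.

1.29 mmHg per hour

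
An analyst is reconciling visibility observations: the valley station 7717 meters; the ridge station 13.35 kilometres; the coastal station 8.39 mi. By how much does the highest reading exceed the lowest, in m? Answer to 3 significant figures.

the ridge station: 13.35 km = 13350.00 m.
the coastal station: 8.39 SM = 13502.40 m.
Spread: 13502.40 − 7717.00 = 5790 m.

5790 m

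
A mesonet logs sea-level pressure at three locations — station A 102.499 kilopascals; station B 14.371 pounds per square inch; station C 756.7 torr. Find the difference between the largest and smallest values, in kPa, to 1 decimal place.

3.4 kPa

station B: 14.371 psi = 99.085 kPa.
station C: 756.7 mmHg = 100.885 kPa.
Spread: 102.499 − 99.085 = 3.4 kPa.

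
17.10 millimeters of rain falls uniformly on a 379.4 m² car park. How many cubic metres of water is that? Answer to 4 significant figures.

1 mm over 1 m² is 1 L, so volume = 17.1 × 379.4 = 6487.74 L = 6.488 m³.

6.488 cubic metres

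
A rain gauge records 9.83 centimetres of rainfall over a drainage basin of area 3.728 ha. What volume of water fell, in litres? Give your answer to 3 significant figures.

3660000 litres

Depth: 9.83 cm × 10 = 98.3 mm.
Area: 3.728 ha = 37280 m².
1 mm over 1 m² is 1 L, so volume = 98.3 × 37280 = 3664624 L ≈ 3660000 L.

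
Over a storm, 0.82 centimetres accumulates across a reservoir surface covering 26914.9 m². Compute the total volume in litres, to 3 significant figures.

Depth: 0.82 cm × 10 = 8.2 mm.
1 mm over 1 m² is 1 L, so volume = 8.2 × 26914.9 = 220702.18 L ≈ 221000 L.

221000 litres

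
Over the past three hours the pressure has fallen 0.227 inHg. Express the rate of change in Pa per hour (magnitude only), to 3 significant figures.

0.227 inHg / 3 h × 3386.39 Pa/inHg = 256 Pa/h.

256 Pa per hour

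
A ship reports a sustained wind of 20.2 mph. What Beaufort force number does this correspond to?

Beaufort force 5

20.2 mph = 9.0 m/s, which is Beaufort 5 (fresh breeze, 8.0–10.7 m/s).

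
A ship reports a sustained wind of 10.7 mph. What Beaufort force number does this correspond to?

10.7 mph = 4.8 m/s, which is Beaufort 3 (gentle breeze, 3.4–5.4 m/s).

Beaufort force 3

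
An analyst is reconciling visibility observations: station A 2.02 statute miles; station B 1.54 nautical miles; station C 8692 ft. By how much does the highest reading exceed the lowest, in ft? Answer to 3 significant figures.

station A: 2.02 SM = 10665.60 ft.
station B: 1.54 nmi = 9357.22 ft.
Spread: 10665.60 − 8692.00 = 1970 ft.

1970 ft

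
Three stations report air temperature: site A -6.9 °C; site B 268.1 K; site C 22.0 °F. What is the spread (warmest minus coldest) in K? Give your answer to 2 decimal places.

site B: 268.1 K = -5.050 °C.
site C: 22.0 °F = -5.556 °C.
Spread: (-5.050) − (-6.900) = 1.850 °C.

1.85 K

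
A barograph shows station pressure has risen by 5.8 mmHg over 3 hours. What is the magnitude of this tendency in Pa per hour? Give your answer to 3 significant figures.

5.8 mmHg / 3 h × 133.322 Pa/mmHg = 258 Pa/h.

258 Pa per hour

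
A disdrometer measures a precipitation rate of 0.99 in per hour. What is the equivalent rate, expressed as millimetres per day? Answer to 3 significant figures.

0.99 in/hour × 25.4 mm/in × 24 hour/day = 604 mm/day.

604 mm/day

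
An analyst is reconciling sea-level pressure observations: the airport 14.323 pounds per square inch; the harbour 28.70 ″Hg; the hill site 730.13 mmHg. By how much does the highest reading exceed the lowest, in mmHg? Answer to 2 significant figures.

the airport: 14.323 psi = 740.71 mmHg.
the harbour: 28.70 inHg = 728.98 mmHg.
Spread: 740.71 − 728.98 = 12 mmHg.

12 mmHg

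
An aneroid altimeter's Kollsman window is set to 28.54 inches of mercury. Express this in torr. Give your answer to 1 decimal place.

724.9 mmHg

1 inHg = 25.4 mmHg, so 28.54 × 25.4 = 724.9 mmHg.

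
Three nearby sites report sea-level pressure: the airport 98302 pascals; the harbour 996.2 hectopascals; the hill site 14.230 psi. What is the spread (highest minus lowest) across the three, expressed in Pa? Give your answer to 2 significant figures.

the harbour: 996.2 hPa = 99620.00 Pa.
the hill site: 14.230 psi = 98112.40 Pa.
Spread: 99620.00 − 98112.40 = 1500 Pa.

1500 Pa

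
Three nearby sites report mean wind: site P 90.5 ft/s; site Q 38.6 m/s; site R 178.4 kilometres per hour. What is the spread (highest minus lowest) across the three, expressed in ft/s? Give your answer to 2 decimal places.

72.08 ft/s

site Q: 38.6 m/s = 126.6404 ft/s.
site R: 178.4 km/h = 162.5838 ft/s.
Spread: 162.5838 − 90.5000 = 72.08 ft/s.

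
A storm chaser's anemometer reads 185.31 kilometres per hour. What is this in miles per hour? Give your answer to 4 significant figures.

115.1 mph

1 km/h = 0.621371 mph, so 185.31 × 0.621371 = 115.1 mph.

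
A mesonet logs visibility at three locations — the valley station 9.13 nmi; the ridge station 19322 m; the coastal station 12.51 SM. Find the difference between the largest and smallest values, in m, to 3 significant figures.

3220 m

the valley station: 9.13 nmi = 16908.76 m.
the coastal station: 12.51 SM = 20132.89 m.
Spread: 20132.89 − 16908.76 = 3220 m.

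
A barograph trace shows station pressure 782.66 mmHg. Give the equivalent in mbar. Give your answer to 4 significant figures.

1043 mb

1 mmHg = 1.33322 mb, so 782.66 × 1.33322 = 1043 mb.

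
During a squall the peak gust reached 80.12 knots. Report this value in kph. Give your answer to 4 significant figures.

1 kt = 1.852 km/h, so 80.12 × 1.852 = 148.4 km/h.

148.4 km/h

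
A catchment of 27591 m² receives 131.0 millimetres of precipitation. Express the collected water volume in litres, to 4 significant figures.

3614000 litres

1 mm over 1 m² is 1 L, so volume = 131 × 27591 = 3614421 L ≈ 3614000 L.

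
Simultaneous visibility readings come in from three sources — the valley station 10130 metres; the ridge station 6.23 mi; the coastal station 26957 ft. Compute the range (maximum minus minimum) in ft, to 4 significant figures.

the valley station: 10130 m = 33234.91 ft.
the ridge station: 6.23 SM = 32894.40 ft.
Spread: 33234.91 − 26957.00 = 6278 ft.

6278 ft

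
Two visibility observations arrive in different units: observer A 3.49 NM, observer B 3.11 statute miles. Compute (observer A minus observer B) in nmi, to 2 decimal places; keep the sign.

observer B: 3.11 SM = 2.7025 nmi.
Difference: 3.4900 − 2.7025 = 0.79 nmi.

0.79 nmi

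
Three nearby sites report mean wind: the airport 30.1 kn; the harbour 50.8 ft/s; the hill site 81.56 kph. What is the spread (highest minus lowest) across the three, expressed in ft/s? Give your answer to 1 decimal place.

the airport: 30.1 kt = 50.803 ft/s.
the hill site: 81.56 km/h = 74.329 ft/s.
Spread: 74.329 − 50.800 = 23.5 ft/s.

23.5 ft/s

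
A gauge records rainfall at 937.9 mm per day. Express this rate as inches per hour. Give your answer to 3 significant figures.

1.54 in/hour

937.9 mm/day × 0.0393701 in/mm × 0.0416667 day/hour = 1.54 in/hour.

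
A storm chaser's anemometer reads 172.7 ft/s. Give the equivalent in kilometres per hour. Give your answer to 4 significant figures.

1 ft/s = 1.09728 km/h, so 172.7 × 1.09728 = 189.5 km/h.

189.5 km/h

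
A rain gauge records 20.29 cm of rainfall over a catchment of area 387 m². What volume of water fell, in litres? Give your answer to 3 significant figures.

78500 litres

Depth: 20.29 cm × 10 = 202.9 mm.
1 mm over 1 m² is 1 L, so volume = 202.9 × 387 = 78522.3 L ≈ 78500 L.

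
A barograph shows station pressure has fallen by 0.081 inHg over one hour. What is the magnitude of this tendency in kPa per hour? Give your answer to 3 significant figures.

0.274 kPa per hour

0.081 inHg / 1 h × 3.38639 kPa/inHg = 0.274 kPa/h.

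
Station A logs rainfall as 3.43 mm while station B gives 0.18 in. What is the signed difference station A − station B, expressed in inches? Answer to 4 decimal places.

station A: 3.43 mm = 0.135039 in.
Difference: 0.135039 − 0.180000 = -0.0450 in.

-0.0450 in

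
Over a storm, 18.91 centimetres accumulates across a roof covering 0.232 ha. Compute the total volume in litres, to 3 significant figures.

439000 litres

Depth: 18.91 cm × 10 = 189.1 mm.
Area: 0.232 ha = 2320 m².
1 mm over 1 m² is 1 L, so volume = 189.1 × 2320 = 438712 L ≈ 439000 L.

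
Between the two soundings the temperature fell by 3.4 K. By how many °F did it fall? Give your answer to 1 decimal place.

For a temperature change the 32° offset cancels: Δ°F = 3.4 × 1.8 = 6.1 °F.

6.1 °F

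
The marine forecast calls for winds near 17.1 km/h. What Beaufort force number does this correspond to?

Beaufort force 3

17.1 km/h = 4.8 m/s, which is Beaufort 3 (gentle breeze, 3.4–5.4 m/s).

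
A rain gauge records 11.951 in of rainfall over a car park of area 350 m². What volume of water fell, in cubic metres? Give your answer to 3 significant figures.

Depth: 11.951 in × 25.4 = 303.5554 mm.
1 mm over 1 m² is 1 L, so volume = 303.5554 × 350 = 106244.39 L = 106 m³.

106 cubic metres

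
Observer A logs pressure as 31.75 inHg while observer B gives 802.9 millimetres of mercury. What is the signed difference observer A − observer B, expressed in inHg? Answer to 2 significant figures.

observer B: 802.9 mmHg = 31.6102 inHg.
Difference: 31.7500 − 31.6102 = 0.14 inHg.

0.14 inHg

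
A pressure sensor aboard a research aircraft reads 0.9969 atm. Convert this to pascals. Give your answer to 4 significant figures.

101000 Pa

1 atm = 101325 Pa, so 0.9969 × 101325 = 101000 Pa.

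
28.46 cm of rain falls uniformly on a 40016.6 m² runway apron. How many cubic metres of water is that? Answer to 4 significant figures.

Depth: 28.46 cm × 10 = 284.6 mm.
1 mm over 1 m² is 1 L, so volume = 284.6 × 40016.6 = 11388724 L = 11390 m³.

11390 cubic metres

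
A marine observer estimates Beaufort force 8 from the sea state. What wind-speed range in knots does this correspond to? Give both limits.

34 to 40 kt

Beaufort 8 (gale) spans 34–40 knots.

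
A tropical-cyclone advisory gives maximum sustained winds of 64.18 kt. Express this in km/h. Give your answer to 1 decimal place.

118.9 km/h

1 kt = 1.852 km/h, so 64.18 × 1.852 = 118.9 km/h.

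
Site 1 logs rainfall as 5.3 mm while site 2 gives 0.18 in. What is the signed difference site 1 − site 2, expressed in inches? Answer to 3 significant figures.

0.0287 in

site 1: 5.3 mm = 0.208661 in.
Difference: 0.208661 − 0.180000 = 0.0287 in.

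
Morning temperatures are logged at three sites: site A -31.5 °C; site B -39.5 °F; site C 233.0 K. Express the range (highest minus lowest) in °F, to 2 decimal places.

site B: -39.5 °F = -39.722 °C.
site C: 233.0 K = -40.150 °C.
Spread: (-31.500) − (-40.150) = 8.650 °C = 15.57 °F.

15.57 °F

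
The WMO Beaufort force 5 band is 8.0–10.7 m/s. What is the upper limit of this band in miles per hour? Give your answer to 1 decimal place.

23.9 mph

8.0–10.7 m/s × 2.237 = 17.9–23.9 mph.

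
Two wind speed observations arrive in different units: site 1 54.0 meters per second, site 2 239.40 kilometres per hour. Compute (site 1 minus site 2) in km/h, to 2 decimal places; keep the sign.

-45.00 km/h

site 1: 54.0 m/s = 194.4000 km/h.
Difference: 194.4000 − 239.4000 = -45.00 km/h.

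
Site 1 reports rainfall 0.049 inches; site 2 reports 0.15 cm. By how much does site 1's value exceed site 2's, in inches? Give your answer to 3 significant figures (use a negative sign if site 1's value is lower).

site 2: 0.15 cm = 0.059055 in.
Difference: 0.049000 − 0.059055 = -0.0101 in.

-0.0101 in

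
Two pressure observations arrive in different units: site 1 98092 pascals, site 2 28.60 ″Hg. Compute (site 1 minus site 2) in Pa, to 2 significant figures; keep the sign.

1200 Pa

site 2: 28.60 inHg = 96850.73 Pa.
Difference: 98092.00 − 96850.73 = 1200 Pa.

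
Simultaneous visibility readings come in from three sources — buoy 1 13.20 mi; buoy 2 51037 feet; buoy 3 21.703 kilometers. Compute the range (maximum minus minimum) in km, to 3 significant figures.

6.15 km

buoy 1: 13.20 SM = 21.2433 km.
buoy 2: 51037 ft = 15.5561 km.
Spread: 21.7030 − 15.5561 = 6.15 km.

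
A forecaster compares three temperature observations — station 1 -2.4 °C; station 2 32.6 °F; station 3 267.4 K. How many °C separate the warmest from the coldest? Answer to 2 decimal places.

station 2: 32.6 °F = 0.333 °C.
station 3: 267.4 K = -5.750 °C.
Spread: 0.333 − (-5.750) = 6.083 °C.

6.08 °C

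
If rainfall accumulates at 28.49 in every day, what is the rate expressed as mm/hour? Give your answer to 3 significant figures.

30.2 mm/hour

28.49 in/day × 25.4 mm/in × 0.0416667 day/hour = 30.2 mm/hour.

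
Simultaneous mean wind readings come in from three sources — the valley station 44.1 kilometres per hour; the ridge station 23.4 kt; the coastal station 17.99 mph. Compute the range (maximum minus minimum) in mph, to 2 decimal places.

9.41 mph

the valley station: 44.1 km/h = 27.4025 mph.
the ridge station: 23.4 kt = 26.9282 mph.
Spread: 27.4025 − 17.9900 = 9.41 mph.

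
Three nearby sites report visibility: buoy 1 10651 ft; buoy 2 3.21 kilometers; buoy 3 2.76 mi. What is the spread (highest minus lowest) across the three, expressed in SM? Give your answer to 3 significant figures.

buoy 1: 10651 ft = 2.01723 SM.
buoy 2: 3.21 km = 1.99460 SM.
Spread: 2.76000 − 1.99460 = 0.765 SM.

0.765 SM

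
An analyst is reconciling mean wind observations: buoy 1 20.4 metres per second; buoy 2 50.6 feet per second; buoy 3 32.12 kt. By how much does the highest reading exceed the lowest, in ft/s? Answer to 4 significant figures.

buoy 1: 20.4 m/s = 66.9291 ft/s.
buoy 3: 32.12 kt = 54.2125 ft/s.
Spread: 66.9291 − 50.6000 = 16.33 ft/s.

16.33 ft/s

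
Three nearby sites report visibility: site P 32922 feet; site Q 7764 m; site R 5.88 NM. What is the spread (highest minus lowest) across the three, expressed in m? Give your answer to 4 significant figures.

3126 m

site P: 32922 ft = 10034.63 m.
site R: 5.88 nmi = 10889.76 m.
Spread: 10889.76 − 7764.00 = 3126 m.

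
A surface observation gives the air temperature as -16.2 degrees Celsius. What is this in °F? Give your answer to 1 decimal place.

°F = °C × 9/5 + 32 = -16.2 × 1.8 + 32 = 2.8 °F.

2.8 °F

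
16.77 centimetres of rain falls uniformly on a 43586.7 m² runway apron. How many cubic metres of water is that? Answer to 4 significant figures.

7309 cubic metres

Depth: 16.77 cm × 10 = 167.7 mm.
1 mm over 1 m² is 1 L, so volume = 167.7 × 43586.7 = 7309489.6 L = 7309 m³.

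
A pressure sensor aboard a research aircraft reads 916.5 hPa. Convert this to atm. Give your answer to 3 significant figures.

0.905 atm

1 hPa = 0.000986923 atm, so 916.5 × 0.000986923 = 0.905 atm.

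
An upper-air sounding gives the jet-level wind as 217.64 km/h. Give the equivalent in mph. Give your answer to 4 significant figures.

1 km/h = 0.621371 mph, so 217.64 × 0.621371 = 135.2 mph.

135.2 mph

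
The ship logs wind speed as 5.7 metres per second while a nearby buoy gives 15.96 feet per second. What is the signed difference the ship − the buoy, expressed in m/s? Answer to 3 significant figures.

the buoy: 15.96 ft/s = 4.86461 m/s.
Difference: 5.70000 − 4.86461 = 0.835 m/s.

0.835 m/s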